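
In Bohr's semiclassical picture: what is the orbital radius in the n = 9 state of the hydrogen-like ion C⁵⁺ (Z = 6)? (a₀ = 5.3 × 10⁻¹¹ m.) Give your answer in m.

7.2 × 10⁻¹⁰ m

r_n = n²a₀/Z = 9² × 5.3 × 10⁻¹¹ / 6
    = 81 × 5.3 × 10⁻¹¹ / 6 = 7.2 × 10⁻¹⁰ m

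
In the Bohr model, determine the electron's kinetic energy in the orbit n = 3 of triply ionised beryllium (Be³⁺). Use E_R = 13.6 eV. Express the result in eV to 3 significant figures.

24.2 eV

For a Coulomb orbit the virial theorem gives K = −E_n.
E_n = −E_R·Z²/n², so K = E_R·Z²/n² = 13.6 × 4²/3² = 24.2 eV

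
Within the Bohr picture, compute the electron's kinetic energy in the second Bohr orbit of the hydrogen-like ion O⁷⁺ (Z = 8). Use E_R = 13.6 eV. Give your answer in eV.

218 eV

For a Coulomb orbit the virial theorem gives K = −E_n.
E_n = −E_R·Z²/n², so K = E_R·Z²/n² = 13.6 × 8²/2² = 218 eV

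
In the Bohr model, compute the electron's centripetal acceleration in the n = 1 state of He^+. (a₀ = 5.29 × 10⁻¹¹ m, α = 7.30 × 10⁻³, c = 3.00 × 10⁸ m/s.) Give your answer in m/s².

r = n²a₀/Z = 2.65 × 10⁻¹¹ m, v = Zαc/n = 4.38 × 10⁶ m/s
a = v²/r = (4.38 × 10⁶)² / 2.65 × 10⁻¹¹ = 7.25 × 10²³ m/s²

7.25 × 10²³ m/s²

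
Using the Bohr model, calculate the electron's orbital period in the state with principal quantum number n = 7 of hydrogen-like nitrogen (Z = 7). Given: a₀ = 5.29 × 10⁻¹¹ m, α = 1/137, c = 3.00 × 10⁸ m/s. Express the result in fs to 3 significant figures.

1.06 fs

r = n²a₀/Z = 7²·5.29 × 10⁻¹¹/7 = 3.70 × 10⁻¹⁰ m
v = Zαc/n = 7·0.00730·3.00 × 10⁸/7 = 2.19 × 10⁶ m/s
T = 2πr/v = 1.06 × 10⁻¹⁵ s = 1.06 fs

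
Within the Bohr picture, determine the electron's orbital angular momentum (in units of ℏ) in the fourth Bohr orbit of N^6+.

4

L_n = nℏ, so L/ℏ = n = 4.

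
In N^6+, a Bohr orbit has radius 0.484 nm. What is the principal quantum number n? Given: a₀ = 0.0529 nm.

r_n = n²a₀/Z ⇒ n² = rZ/a₀ = 0.484 × 7 / 0.0529 ≈ 64.05
n = 8

8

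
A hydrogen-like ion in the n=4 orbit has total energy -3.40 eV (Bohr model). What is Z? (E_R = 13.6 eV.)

2

E_n = −E_R Z²/n² ⇒ Z² = −E_n n²/E_R = 3.40 × 4² / 13.6 ≈ 4.00
Z = 2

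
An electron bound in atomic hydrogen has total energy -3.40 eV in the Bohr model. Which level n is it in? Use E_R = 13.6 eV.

2

E_n = −E_R Z²/n² ⇒ n² = E_R Z²/(−E_n) = 13.6 × 1² / 3.40 ≈ 4.00
n = 2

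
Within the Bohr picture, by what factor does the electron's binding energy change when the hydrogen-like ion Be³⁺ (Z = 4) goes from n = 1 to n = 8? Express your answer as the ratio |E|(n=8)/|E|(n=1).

1/64

|E| ∝ Z^2 · n^-2; with Z fixed, |E| ∝ n^-2.
|E|(n=8)/|E|(n=1) = (8/1)^-2 = 1/64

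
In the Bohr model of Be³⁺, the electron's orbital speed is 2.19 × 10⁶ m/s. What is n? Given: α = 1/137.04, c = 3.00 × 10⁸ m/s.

v_n = Zαc/n ⇒ n = Zαc/v = 4 × 0.00730 × 3.00 × 10⁸ / 2.19 × 10⁶ ≈ 4.00
n = 4

4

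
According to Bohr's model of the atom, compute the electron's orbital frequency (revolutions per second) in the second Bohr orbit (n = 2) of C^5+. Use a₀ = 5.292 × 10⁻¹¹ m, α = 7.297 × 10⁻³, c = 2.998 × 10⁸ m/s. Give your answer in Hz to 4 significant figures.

r = n²a₀/Z = 3.528 × 10⁻¹¹ m, v = Zαc/n = 6.563 × 10⁶ m/s
f = v/(2πr) = 2.961 × 10¹⁶ Hz

2.961 × 10¹⁶ Hz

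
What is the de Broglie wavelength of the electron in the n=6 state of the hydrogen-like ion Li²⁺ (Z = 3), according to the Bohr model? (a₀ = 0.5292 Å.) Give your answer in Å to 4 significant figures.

The Bohr quantisation condition is nλ = 2πr_n.
r_n = n²a₀/Z = 6.350 Å
λ = 2πr_n/n = 2π·6.350/6 = 6.650 Å

6.650 Å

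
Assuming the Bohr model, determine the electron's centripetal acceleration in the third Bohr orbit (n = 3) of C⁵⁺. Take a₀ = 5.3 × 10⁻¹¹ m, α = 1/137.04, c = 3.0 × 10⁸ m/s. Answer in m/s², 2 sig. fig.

2.4 × 10²³ m/s²

r = n²a₀/Z = 8.0 × 10⁻¹¹ m, v = Zαc/n = 4.4 × 10⁶ m/s
a = v²/r = (4.4 × 10⁶)² / 8.0 × 10⁻¹¹ = 2.4 × 10²³ m/s²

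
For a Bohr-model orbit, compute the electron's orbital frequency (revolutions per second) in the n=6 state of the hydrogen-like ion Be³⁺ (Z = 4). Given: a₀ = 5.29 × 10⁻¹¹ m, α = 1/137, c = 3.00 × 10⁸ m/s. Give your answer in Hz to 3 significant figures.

r = n²a₀/Z = 4.76 × 10⁻¹⁰ m, v = Zαc/n = 1.46 × 10⁶ m/s
f = v/(2πr) = 4.88 × 10¹⁴ Hz

4.88 × 10¹⁴ Hz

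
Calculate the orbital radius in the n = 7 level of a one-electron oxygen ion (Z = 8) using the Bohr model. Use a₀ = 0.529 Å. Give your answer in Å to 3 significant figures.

3.24 Å

r_n = n²a₀/Z = 7² × 0.529 / 8
    = 49 × 0.529 / 8 = 3.24 Å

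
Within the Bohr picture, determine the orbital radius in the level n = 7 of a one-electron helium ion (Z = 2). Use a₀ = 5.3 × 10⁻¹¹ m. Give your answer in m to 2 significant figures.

r_n = n²a₀/Z = 7² × 5.3 × 10⁻¹¹ / 2
    = 49 × 5.3 × 10⁻¹¹ / 2 = 1.3 × 10⁻⁹ m

1.3 × 10⁻⁹ m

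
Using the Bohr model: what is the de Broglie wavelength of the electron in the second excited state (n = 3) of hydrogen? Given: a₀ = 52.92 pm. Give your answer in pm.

The Bohr quantisation condition is nλ = 2πr_n.
r_n = n²a₀/Z = 476.3 pm
λ = 2πr_n/n = 2π·476.3/3 = 997.5 pm

997.5 pm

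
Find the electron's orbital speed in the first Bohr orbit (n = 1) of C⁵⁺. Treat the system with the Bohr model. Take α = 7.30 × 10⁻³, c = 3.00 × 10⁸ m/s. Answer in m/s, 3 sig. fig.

v_n = Zαc/n = 6 × 0.00730 × 3.00 × 10⁸ / 1
    = 1.31 × 10⁷ m/s

1.31 × 10⁷ m/s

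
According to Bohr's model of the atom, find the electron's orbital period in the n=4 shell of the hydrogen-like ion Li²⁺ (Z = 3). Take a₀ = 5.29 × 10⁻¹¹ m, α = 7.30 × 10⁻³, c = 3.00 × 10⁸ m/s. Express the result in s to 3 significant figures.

1.08 × 10⁻¹⁵ s

r = n²a₀/Z = 4²·5.29 × 10⁻¹¹/3 = 2.82 × 10⁻¹⁰ m
v = Zαc/n = 3·0.00730·3.00 × 10⁸/4 = 1.64 × 10⁶ m/s
T = 2πr/v = 1.08 × 10⁻¹⁵ s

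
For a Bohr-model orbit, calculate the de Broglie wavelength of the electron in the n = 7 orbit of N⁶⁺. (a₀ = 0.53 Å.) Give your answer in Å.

3.3 Å

The Bohr quantisation condition is nλ = 2πr_n.
r_n = n²a₀/Z = 3.7 Å
λ = 2πr_n/n = 2π·3.7/7 = 3.3 Å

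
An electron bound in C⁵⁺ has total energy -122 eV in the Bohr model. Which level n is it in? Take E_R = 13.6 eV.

E_n = −E_R Z²/n² ⇒ n² = E_R Z²/(−E_n) = 13.6 × 6² / 122 ≈ 4.01
n = 2

2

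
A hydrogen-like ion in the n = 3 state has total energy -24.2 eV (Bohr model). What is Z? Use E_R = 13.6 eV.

E_n = −E_R Z²/n² ⇒ Z² = −E_n n²/E_R = 24.2 × 3² / 13.6 ≈ 16.01
Z = 4

4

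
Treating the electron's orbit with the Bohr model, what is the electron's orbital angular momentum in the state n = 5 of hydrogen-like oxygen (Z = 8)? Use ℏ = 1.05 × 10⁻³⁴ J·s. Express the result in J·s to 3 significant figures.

L_n = nℏ = 5 × 1.05 × 10⁻³⁴ = 5.25 × 10⁻³⁴ J·s

5.25 × 10⁻³⁴ J·s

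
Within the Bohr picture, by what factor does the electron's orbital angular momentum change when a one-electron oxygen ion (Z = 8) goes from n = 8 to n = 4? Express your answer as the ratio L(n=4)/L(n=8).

L = nℏ depends only on n, so L ∝ n.
L(n=4)/L(n=8) = (4/8)^1 = 1/2

1/2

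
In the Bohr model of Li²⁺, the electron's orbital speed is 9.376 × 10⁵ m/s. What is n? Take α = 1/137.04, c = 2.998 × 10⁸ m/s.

7

v_n = Zαc/n ⇒ n = Zαc/v = 3 × 0.007297 × 2.998 × 10⁸ / 9.376 × 10⁵ ≈ 7.00
n = 7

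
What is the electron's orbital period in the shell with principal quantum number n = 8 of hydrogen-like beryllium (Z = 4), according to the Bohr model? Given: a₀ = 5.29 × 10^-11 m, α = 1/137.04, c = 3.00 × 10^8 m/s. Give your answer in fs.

r = n²a₀/Z = 8²·5.29 × 10^-11/4 = 8.46 × 10^-10 m
v = Zαc/n = 4·0.00730·3.00 × 10^8/8 = 1.09 × 10^6 m/s
T = 2πr/v = 4.86 × 10^-15 s = 4.86 fs

4.86 fs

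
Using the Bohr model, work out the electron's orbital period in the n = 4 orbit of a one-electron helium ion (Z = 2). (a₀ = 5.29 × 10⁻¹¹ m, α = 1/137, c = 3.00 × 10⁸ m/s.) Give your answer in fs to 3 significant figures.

r = n²a₀/Z = 4²·5.29 × 10⁻¹¹/2 = 4.23 × 10⁻¹⁰ m
v = Zαc/n = 2·0.00730·3.00 × 10⁸/4 = 1.09 × 10⁶ m/s
T = 2πr/v = 2.43 × 10⁻¹⁵ s = 2.43 fs

2.43 fs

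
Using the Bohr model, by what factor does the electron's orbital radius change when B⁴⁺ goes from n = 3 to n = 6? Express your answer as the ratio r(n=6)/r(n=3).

r ∝ Z^-1 · n^2; with Z fixed, r ∝ n^2.
r(n=6)/r(n=3) = (6/3)^2 = 4

4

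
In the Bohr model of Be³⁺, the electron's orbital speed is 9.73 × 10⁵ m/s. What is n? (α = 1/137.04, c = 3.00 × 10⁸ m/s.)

v_n = Zαc/n ⇒ n = Zαc/v = 4 × 0.00730 × 3.00 × 10⁸ / 9.73 × 10⁵ ≈ 9.00
n = 9

9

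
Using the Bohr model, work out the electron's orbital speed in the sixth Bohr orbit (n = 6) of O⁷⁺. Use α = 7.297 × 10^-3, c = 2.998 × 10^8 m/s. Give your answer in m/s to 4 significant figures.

v_n = Zαc/n = 8 × 0.007297 × 2.998 × 10^8 / 6
    = 2.917 × 10^6 m/s

2.917 × 10^6 m/s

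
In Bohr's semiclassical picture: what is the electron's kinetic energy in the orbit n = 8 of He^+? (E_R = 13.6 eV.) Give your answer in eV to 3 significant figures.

For a Coulomb orbit the virial theorem gives K = −E_n.
E_n = −E_R·Z²/n², so K = E_R·Z²/n² = 13.6 × 2²/8² = 0.850 eV

0.850 eV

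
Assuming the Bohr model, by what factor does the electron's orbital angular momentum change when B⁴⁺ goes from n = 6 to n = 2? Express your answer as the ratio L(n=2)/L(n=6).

L = nℏ depends only on n, so L ∝ n.
L(n=2)/L(n=6) = (2/6)^1 = 1/3

1/3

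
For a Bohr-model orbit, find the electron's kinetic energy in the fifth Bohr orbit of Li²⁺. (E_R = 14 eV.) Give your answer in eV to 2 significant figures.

For a Coulomb orbit the virial theorem gives K = −E_n.
E_n = −E_R·Z²/n², so K = E_R·Z²/n² = 14 × 3²/5² = 5.0 eV

5.0 eV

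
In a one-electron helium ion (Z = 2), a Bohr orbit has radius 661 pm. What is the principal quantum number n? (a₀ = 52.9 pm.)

r_n = n²a₀/Z ⇒ n² = rZ/a₀ = 661 × 2 / 52.9 ≈ 24.99
n = 5

5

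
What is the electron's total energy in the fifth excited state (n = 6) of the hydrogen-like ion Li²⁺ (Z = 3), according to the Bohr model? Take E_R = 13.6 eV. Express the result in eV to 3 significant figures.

-3.40 eV

E_n = −E_R·Z²/n² = −13.6 × 3²/6² = -3.40 eV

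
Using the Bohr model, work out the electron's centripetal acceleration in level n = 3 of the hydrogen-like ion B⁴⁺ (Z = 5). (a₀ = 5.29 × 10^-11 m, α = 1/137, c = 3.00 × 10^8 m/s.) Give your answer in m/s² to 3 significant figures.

1.40 × 10^23 m/s²

r = n²a₀/Z = 9.52 × 10^-11 m, v = Zαc/n = 3.65 × 10^6 m/s
a = v²/r = (3.65 × 10^6)² / 9.52 × 10^-11 = 1.40 × 10^23 m/s²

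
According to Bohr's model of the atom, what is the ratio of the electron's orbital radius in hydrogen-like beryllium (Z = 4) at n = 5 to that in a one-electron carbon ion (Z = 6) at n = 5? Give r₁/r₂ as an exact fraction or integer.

r ∝ Z^-1 · n^2
r₁/r₂ = (4/6)^-1 · (5/5)^2 = 3/2

3/2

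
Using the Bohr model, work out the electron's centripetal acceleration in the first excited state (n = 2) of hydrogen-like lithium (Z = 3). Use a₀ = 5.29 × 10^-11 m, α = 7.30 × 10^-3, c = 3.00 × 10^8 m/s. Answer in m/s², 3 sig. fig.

r = n²a₀/Z = 7.05 × 10^-11 m, v = Zαc/n = 3.29 × 10^6 m/s
a = v²/r = (3.29 × 10^6)² / 7.05 × 10^-11 = 1.53 × 10^23 m/s²

1.53 × 10^23 m/s²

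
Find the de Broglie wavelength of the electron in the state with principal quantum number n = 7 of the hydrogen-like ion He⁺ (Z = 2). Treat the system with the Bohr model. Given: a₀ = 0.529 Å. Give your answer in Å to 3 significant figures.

The Bohr quantisation condition is nλ = 2πr_n.
r_n = n²a₀/Z = 13.0 Å
λ = 2πr_n/n = 2π·13.0/7 = 11.6 Å

11.6 Å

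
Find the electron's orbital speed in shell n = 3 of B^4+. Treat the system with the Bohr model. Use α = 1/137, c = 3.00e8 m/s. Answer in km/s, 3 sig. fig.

3650 km/s

v_n = Zαc/n = 5 × 0.00730 × 3.00e8 / 3
    = 3650 km/s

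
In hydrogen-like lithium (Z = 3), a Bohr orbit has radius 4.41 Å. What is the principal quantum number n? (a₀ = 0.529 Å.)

r_n = n²a₀/Z ⇒ n² = rZ/a₀ = 4.41 × 3 / 0.529 ≈ 25.01
n = 5

5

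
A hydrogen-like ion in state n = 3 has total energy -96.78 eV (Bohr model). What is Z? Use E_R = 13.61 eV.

E_n = −E_R Z²/n² ⇒ Z² = −E_n n²/E_R = 96.78 × 3² / 13.61 ≈ 64.00
Z = 8

8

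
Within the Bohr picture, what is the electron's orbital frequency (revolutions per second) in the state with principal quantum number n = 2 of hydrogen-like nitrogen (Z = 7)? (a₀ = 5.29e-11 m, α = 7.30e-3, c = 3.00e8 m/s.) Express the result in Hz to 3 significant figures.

r = n²a₀/Z = 3.02e-11 m, v = Zαc/n = 7.67e6 m/s
f = v/(2πr) = 4.04e16 Hz

4.04e16 Hz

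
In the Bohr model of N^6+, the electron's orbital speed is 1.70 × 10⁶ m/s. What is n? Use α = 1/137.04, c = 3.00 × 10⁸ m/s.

9

v_n = Zαc/n ⇒ n = Zαc/v = 7 × 0.00730 × 3.00 × 10⁸ / 1.70 × 10⁶ ≈ 9.01
n = 9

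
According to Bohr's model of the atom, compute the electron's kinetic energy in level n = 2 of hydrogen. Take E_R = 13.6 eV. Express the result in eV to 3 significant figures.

For a Coulomb orbit the virial theorem gives K = −E_n.
E_n = −E_R·Z²/n², so K = E_R·Z²/n² = 13.6 × 1²/2² = 3.40 eV

3.40 eV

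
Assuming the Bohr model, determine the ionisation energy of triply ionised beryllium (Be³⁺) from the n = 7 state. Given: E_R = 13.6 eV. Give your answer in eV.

E_n = −E_R·Z²/n² = −13.6 × 4²/7² eV = -4.44 eV
Ionisation energy = −E_n = 4.44 eV

4.44 eV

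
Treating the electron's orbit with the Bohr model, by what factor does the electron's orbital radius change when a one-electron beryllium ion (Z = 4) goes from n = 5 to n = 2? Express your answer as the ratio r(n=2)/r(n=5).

4/25

r ∝ Z^-1 · n^2; with Z fixed, r ∝ n^2.
r(n=2)/r(n=5) = (2/5)^2 = 4/25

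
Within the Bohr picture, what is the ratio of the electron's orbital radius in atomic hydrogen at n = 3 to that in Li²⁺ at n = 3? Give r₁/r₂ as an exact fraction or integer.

r ∝ Z^-1 · n^2
r₁/r₂ = (1/3)^-1 · (3/3)^2 = 3

3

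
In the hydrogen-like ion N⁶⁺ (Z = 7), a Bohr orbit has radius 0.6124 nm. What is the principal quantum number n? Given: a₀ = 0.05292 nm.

r_n = n²a₀/Z ⇒ n² = rZ/a₀ = 0.6124 × 7 / 0.05292 ≈ 81.01
n = 9

9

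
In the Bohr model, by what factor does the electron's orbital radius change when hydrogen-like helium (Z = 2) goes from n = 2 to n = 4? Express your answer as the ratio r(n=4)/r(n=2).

4

r ∝ Z^-1 · n^2; with Z fixed, r ∝ n^2.
r(n=4)/r(n=2) = (4/2)^2 = 4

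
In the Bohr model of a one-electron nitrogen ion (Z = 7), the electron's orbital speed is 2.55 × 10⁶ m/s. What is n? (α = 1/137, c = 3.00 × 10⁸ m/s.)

v_n = Zαc/n ⇒ n = Zαc/v = 7 × 0.00730 × 3.00 × 10⁸ / 2.55 × 10⁶ ≈ 6.01
n = 6

6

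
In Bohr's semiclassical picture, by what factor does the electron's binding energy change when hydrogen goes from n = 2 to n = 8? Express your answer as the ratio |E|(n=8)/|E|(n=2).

|E| ∝ Z^2 · n^-2; with Z fixed, |E| ∝ n^-2.
|E|(n=8)/|E|(n=2) = (8/2)^-2 = 1/16

1/16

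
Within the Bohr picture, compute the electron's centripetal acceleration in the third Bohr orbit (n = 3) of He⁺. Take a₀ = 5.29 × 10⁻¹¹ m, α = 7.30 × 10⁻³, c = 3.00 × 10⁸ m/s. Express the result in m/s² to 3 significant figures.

r = n²a₀/Z = 2.38 × 10⁻¹⁰ m, v = Zαc/n = 1.46 × 10⁶ m/s
a = v²/r = (1.46 × 10⁶)² / 2.38 × 10⁻¹⁰ = 8.95 × 10²¹ m/s²

8.95 × 10²¹ m/s²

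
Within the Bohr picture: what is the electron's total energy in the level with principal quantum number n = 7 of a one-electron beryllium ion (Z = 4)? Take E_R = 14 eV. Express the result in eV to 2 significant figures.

-4.6 eV

E_n = −E_R·Z²/n² = −14 × 4²/7² = -4.6 eV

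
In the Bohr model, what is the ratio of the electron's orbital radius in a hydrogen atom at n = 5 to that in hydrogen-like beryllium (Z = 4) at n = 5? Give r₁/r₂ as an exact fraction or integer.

4

r ∝ Z^-1 · n^2
r₁/r₂ = (1/4)^-1 · (5/5)^2 = 4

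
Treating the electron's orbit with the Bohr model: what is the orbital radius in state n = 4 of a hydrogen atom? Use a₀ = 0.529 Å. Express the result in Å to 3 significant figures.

r_n = n²a₀/Z = 4² × 0.529 / 1
    = 16 × 0.529 / 1 = 8.46 Å

8.46 Å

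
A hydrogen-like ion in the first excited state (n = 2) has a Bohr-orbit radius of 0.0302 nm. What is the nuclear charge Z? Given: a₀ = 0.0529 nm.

7

r_n = n²a₀/Z ⇒ Z = n²a₀/r = 2² × 0.0529 / 0.0302 ≈ 7.01
Z = 7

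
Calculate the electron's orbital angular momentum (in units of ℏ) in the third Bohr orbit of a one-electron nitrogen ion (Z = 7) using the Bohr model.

3

L_n = nℏ, so L/ℏ = n = 3.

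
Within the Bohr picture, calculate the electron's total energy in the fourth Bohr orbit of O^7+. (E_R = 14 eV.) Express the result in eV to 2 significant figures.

-56 eV

E_n = −E_R·Z²/n² = −14 × 8²/4² = -56 eV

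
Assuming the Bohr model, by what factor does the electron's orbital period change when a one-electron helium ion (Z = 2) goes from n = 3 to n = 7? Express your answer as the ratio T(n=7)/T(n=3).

T ∝ Z^-2 · n^3; with Z fixed, T ∝ n^3.
T(n=7)/T(n=3) = (7/3)^3 = 343/27

343/27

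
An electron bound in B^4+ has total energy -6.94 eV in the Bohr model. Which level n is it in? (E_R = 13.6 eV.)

7

E_n = −E_R Z²/n² ⇒ n² = E_R Z²/(−E_n) = 13.6 × 5² / 6.94 ≈ 48.99
n = 7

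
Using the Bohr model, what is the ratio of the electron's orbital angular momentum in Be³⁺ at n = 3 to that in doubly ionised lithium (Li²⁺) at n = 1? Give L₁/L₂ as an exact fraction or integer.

3

L = nℏ is independent of Z.
L₁/L₂ = n₁/n₂ = 3/1 = 3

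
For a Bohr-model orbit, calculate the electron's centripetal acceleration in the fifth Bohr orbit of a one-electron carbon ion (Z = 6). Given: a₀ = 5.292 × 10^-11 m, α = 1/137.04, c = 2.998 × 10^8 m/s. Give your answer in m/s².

r = n²a₀/Z = 2.205 × 10^-10 m, v = Zαc/n = 2.625 × 10^6 m/s
a = v²/r = (2.625 × 10^6)² / 2.205 × 10^-10 = 3.126 × 10^22 m/s²

3.126 × 10^22 m/s²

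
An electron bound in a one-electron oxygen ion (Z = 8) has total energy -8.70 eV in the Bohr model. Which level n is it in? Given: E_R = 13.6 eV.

E_n = −E_R Z²/n² ⇒ n² = E_R Z²/(−E_n) = 13.6 × 8² / 8.70 ≈ 100.05
n = 10

10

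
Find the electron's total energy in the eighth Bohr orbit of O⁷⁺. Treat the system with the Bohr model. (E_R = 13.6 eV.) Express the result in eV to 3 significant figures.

E_n = −E_R·Z²/n² = −13.6 × 8²/8² = -13.6 eV

-13.6 eV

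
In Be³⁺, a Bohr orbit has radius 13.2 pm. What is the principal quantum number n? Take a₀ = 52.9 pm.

r_n = n²a₀/Z ⇒ n² = rZ/a₀ = 13.2 × 4 / 52.9 ≈ 1.00
n = 1

1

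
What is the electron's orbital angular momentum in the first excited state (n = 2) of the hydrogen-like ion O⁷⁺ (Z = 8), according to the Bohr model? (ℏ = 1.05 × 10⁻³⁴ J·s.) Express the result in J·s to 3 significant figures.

L_n = nℏ = 2 × 1.05 × 10⁻³⁴ = 2.10 × 10⁻³⁴ J·s

2.10 × 10⁻³⁴ J·s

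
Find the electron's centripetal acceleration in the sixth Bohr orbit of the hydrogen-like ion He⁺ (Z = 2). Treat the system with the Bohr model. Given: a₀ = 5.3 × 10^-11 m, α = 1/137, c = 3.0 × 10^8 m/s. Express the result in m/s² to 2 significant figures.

5.6 × 10^20 m/s²

r = n²a₀/Z = 9.5 × 10^-10 m, v = Zαc/n = 7.3 × 10^5 m/s
a = v²/r = (7.3 × 10^5)² / 9.5 × 10^-10 = 5.6 × 10^20 m/s²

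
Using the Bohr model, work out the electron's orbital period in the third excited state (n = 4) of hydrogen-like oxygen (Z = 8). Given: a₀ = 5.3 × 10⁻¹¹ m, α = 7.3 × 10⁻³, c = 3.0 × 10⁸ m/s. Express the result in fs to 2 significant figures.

r = n²a₀/Z = 4²·5.3 × 10⁻¹¹/8 = 1.1 × 10⁻¹⁰ m
v = Zαc/n = 8·0.0073·3.0 × 10⁸/4 = 4.4 × 10⁶ m/s
T = 2πr/v = 1.5 × 10⁻¹⁶ s = 0.15 fs

0.15 fs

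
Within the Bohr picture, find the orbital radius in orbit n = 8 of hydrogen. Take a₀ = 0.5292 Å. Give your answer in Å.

r_n = n²a₀/Z = 8² × 0.5292 / 1
    = 64 × 0.5292 / 1 = 33.87 Å

33.87 Å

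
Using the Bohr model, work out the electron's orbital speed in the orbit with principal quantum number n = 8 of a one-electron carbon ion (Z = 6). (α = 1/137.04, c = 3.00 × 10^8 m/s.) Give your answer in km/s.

1640 km/s

v_n = Zαc/n = 6 × 0.00730 × 3.00 × 10^8 / 8
    = 1640 km/s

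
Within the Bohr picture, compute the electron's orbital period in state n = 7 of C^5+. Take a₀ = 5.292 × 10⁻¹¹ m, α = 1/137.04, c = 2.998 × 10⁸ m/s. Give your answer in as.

r = n²a₀/Z = 7²·5.292 × 10⁻¹¹/6 = 4.322 × 10⁻¹⁰ m
v = Zαc/n = 6·0.007297·2.998 × 10⁸/7 = 1.875 × 10⁶ m/s
T = 2πr/v = 1.448 × 10⁻¹⁵ s = 1448 as

1448 as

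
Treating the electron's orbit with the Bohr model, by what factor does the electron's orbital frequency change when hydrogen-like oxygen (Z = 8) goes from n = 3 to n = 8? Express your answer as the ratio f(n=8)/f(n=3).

f ∝ Z^2 · n^-3; with Z fixed, f ∝ n^-3.
f(n=8)/f(n=3) = (8/3)^-3 = 27/512

27/512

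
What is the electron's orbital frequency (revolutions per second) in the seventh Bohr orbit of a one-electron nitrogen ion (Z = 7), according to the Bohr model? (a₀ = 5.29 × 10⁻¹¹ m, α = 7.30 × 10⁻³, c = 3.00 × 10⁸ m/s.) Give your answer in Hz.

r = n²a₀/Z = 3.70 × 10⁻¹⁰ m, v = Zαc/n = 2.19 × 10⁶ m/s
f = v/(2πr) = 9.41 × 10¹⁴ Hz

9.41 × 10¹⁴ Hz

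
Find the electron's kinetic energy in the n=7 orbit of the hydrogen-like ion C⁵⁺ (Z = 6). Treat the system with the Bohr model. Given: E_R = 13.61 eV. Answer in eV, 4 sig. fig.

For a Coulomb orbit the virial theorem gives K = −E_n.
E_n = −E_R·Z²/n², so K = E_R·Z²/n² = 13.61 × 6²/7² = 9.999 eV

9.999 eV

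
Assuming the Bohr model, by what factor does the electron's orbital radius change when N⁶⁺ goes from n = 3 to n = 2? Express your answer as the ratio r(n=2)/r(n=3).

4/9

r ∝ Z^-1 · n^2; with Z fixed, r ∝ n^2.
r(n=2)/r(n=3) = (2/3)^2 = 4/9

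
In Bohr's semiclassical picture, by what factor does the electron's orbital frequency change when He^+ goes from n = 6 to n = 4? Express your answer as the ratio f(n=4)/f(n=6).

27/8

f ∝ Z^2 · n^-3; with Z fixed, f ∝ n^-3.
f(n=4)/f(n=6) = (4/6)^-3 = 27/8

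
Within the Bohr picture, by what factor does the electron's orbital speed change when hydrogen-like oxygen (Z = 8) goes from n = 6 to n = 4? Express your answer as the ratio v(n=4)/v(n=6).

3/2

v ∝ Z^1 · n^-1; with Z fixed, v ∝ n^-1.
v(n=4)/v(n=6) = (4/6)^-1 = 3/2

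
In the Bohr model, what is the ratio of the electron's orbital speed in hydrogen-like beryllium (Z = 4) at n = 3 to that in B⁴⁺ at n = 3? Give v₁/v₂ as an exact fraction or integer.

4/5

v ∝ Z^1 · n^-1
v₁/v₂ = (4/5)^1 · (3/3)^-1 = 4/5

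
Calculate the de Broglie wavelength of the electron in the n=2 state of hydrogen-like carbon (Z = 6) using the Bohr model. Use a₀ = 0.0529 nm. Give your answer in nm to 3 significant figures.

0.111 nm

The Bohr quantisation condition is nλ = 2πr_n.
r_n = n²a₀/Z = 0.0353 nm
λ = 2πr_n/n = 2π·0.0353/2 = 0.111 nm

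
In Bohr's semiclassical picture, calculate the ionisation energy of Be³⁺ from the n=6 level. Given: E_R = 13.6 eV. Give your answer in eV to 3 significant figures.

E_n = −E_R·Z²/n² = −13.6 × 4²/6² eV = -6.04 eV
Ionisation energy = −E_n = 6.04 eV

6.04 eV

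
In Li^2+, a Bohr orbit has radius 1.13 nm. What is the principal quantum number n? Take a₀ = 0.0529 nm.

8

r_n = n²a₀/Z ⇒ n² = rZ/a₀ = 1.13 × 3 / 0.0529 ≈ 64.08
n = 8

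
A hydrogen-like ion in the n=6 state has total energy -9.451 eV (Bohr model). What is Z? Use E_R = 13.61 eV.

E_n = −E_R Z²/n² ⇒ Z² = −E_n n²/E_R = 9.451 × 6² / 13.61 ≈ 25.00
Z = 5

5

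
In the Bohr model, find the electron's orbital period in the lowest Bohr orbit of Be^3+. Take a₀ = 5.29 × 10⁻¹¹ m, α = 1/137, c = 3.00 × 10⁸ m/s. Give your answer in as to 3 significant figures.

9.49 as

r = n²a₀/Z = 1²·5.29 × 10⁻¹¹/4 = 1.32 × 10⁻¹¹ m
v = Zαc/n = 4·0.00730·3.00 × 10⁸/1 = 8.76 × 10⁶ m/s
T = 2πr/v = 9.49 × 10⁻¹⁸ s = 9.49 as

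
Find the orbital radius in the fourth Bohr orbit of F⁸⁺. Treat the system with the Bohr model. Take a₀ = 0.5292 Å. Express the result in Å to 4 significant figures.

0.9408 Å

r_n = n²a₀/Z = 4² × 0.5292 / 9
    = 16 × 0.5292 / 9 = 0.9408 Å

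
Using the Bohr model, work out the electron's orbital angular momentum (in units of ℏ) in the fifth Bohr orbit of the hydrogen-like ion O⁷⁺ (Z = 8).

L_n = nℏ, so L/ℏ = n = 5.

5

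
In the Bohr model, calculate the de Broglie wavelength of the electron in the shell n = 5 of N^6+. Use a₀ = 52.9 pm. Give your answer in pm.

237 pm

The Bohr quantisation condition is nλ = 2πr_n.
r_n = n²a₀/Z = 189 pm
λ = 2πr_n/n = 2π·189/5 = 237 pm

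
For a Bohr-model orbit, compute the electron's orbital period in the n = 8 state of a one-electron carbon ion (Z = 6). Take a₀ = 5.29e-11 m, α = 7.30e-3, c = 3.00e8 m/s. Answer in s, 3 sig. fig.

2.16e-15 s

r = n²a₀/Z = 8²·5.29e-11/6 = 5.64e-10 m
v = Zαc/n = 6·0.00730·3.00e8/8 = 1.64e6 m/s
T = 2πr/v = 2.16e-15 s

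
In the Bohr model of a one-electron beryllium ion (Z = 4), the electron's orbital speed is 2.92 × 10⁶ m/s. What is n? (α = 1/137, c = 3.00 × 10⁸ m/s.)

3

v_n = Zαc/n ⇒ n = Zαc/v = 4 × 0.00730 × 3.00 × 10⁸ / 2.92 × 10⁶ ≈ 3.00
n = 3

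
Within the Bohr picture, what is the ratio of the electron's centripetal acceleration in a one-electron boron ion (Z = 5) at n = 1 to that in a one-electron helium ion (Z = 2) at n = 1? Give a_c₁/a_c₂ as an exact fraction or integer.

a_c ∝ Z^3 · n^-4
a_c₁/a_c₂ = (5/2)^3 · (1/1)^-4 = 125/8

125/8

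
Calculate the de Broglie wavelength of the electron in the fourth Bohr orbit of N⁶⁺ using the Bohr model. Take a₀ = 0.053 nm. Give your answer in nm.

The Bohr quantisation condition is nλ = 2πr_n.
r_n = n²a₀/Z = 0.12 nm
λ = 2πr_n/n = 2π·0.12/4 = 0.19 nm

0.19 nm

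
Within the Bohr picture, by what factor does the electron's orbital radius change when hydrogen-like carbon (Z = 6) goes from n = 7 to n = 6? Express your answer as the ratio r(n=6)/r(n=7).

36/49

r ∝ Z^-1 · n^2; with Z fixed, r ∝ n^2.
r(n=6)/r(n=7) = (6/7)^2 = 36/49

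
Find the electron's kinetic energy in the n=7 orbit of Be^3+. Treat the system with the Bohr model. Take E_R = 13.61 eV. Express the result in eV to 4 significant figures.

For a Coulomb orbit the virial theorem gives K = −E_n.
E_n = −E_R·Z²/n², so K = E_R·Z²/n² = 13.61 × 4²/7² = 4.444 eV

4.444 eV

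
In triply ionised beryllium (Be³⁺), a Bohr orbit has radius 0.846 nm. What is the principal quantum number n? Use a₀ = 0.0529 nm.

r_n = n²a₀/Z ⇒ n² = rZ/a₀ = 0.846 × 4 / 0.0529 ≈ 63.97
n = 8

8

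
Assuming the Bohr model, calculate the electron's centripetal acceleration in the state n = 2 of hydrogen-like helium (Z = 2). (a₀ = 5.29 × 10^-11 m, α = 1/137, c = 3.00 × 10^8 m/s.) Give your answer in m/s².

r = n²a₀/Z = 1.06 × 10^-10 m, v = Zαc/n = 2.19 × 10^6 m/s
a = v²/r = (2.19 × 10^6)² / 1.06 × 10^-10 = 4.53 × 10^22 m/s²

4.53 × 10^22 m/s²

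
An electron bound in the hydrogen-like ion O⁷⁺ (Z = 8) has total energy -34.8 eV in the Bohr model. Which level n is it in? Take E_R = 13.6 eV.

E_n = −E_R Z²/n² ⇒ n² = E_R Z²/(−E_n) = 13.6 × 8² / 34.8 ≈ 25.01
n = 5

5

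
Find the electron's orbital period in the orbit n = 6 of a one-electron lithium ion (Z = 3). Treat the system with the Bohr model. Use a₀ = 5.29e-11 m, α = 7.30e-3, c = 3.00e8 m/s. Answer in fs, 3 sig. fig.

3.64 fs

r = n²a₀/Z = 6²·5.29e-11/3 = 6.35e-10 m
v = Zαc/n = 3·0.00730·3.00e8/6 = 1.09e6 m/s
T = 2πr/v = 3.64e-15 s = 3.64 fs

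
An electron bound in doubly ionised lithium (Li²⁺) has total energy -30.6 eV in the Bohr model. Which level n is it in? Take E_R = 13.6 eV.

E_n = −E_R Z²/n² ⇒ n² = E_R Z²/(−E_n) = 13.6 × 3² / 30.6 ≈ 4.00
n = 2

2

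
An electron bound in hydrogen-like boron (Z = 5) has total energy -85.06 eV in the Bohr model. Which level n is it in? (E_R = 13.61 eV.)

E_n = −E_R Z²/n² ⇒ n² = E_R Z²/(−E_n) = 13.61 × 5² / 85.06 ≈ 4.00
n = 2

2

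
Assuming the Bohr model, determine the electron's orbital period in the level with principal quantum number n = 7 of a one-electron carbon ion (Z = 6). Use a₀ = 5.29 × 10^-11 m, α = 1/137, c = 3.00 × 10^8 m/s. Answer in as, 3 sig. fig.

1450 as

r = n²a₀/Z = 7²·5.29 × 10^-11/6 = 4.32 × 10^-10 m
v = Zαc/n = 6·0.00730·3.00 × 10^8/7 = 1.88 × 10^6 m/s
T = 2πr/v = 1.45 × 10^-15 s = 1450 as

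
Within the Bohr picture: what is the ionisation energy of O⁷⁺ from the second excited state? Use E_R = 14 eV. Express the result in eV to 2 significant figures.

100 eV

E_n = −E_R·Z²/n² = −14 × 8²/3² eV = -100 eV
Ionisation energy = −E_n = 100 eV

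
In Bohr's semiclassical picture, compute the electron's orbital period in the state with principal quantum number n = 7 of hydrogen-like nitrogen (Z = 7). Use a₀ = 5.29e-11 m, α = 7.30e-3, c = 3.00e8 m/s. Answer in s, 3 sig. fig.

1.06e-15 s

r = n²a₀/Z = 7²·5.29e-11/7 = 3.70e-10 m
v = Zαc/n = 7·0.00730·3.00e8/7 = 2.19e6 m/s
T = 2πr/v = 1.06e-15 s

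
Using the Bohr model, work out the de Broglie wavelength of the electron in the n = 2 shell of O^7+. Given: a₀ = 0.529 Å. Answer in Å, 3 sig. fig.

0.831 Å

The Bohr quantisation condition is nλ = 2πr_n.
r_n = n²a₀/Z = 0.265 Å
λ = 2πr_n/n = 2π·0.265/2 = 0.831 Å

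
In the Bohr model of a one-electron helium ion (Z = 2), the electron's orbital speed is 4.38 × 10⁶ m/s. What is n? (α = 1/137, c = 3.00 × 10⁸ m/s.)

v_n = Zαc/n ⇒ n = Zαc/v = 2 × 0.00730 × 3.00 × 10⁸ / 4.38 × 10⁶ ≈ 1.00
n = 1

1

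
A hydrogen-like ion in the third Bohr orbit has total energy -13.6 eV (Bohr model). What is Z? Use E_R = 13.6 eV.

3

E_n = −E_R Z²/n² ⇒ Z² = −E_n n²/E_R = 13.6 × 3² / 13.6 ≈ 9.00
Z = 3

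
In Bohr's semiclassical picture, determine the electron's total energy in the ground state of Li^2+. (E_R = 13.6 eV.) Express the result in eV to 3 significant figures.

E_n = −E_R·Z²/n² = −13.6 × 3²/1² = -122 eV

-122 eV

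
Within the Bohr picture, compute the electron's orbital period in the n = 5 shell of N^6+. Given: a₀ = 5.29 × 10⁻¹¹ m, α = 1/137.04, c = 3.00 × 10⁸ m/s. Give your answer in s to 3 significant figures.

3.87 × 10⁻¹⁶ s

r = n²a₀/Z = 5²·5.29 × 10⁻¹¹/7 = 1.89 × 10⁻¹⁰ m
v = Zαc/n = 7·0.00730·3.00 × 10⁸/5 = 3.06 × 10⁶ m/s
T = 2πr/v = 3.87 × 10⁻¹⁶ s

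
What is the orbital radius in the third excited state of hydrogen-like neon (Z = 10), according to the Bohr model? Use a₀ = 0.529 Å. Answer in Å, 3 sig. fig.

0.846 Å

r_n = n²a₀/Z = 4² × 0.529 / 10
    = 16 × 0.529 / 10 = 0.846 Å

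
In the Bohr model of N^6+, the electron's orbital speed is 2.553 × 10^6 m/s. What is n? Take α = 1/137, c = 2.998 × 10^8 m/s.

6

v_n = Zαc/n ⇒ n = Zαc/v = 7 × 0.007299 × 2.998 × 10^8 / 2.553 × 10^6 ≈ 6.00
n = 6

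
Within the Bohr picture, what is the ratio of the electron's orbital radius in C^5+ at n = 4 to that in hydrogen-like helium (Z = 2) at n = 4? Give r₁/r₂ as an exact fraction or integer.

1/3

r ∝ Z^-1 · n^2
r₁/r₂ = (6/2)^-1 · (4/4)^2 = 1/3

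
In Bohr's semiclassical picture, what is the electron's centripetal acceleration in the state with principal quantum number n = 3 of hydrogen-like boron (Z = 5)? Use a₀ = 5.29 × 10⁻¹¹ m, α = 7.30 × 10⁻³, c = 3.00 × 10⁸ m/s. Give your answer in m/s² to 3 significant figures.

r = n²a₀/Z = 9.52 × 10⁻¹¹ m, v = Zαc/n = 3.65 × 10⁶ m/s
a = v²/r = (3.65 × 10⁶)² / 9.52 × 10⁻¹¹ = 1.40 × 10²³ m/s²

1.40 × 10²³ m/s²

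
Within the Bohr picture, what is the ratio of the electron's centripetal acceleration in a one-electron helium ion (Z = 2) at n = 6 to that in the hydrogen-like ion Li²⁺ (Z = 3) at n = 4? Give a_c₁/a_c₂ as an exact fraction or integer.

128/2187

a_c ∝ Z^3 · n^-4
a_c₁/a_c₂ = (2/3)^3 · (6/4)^-4 = 128/2187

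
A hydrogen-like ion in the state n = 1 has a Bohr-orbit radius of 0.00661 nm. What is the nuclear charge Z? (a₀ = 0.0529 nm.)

8

r_n = n²a₀/Z ⇒ Z = n²a₀/r = 1² × 0.0529 / 0.00661 ≈ 8.00
Z = 8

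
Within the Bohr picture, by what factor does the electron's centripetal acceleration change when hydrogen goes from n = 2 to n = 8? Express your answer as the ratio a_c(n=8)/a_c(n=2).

a_c ∝ Z^3 · n^-4; with Z fixed, a_c ∝ n^-4.
a_c(n=8)/a_c(n=2) = (8/2)^-4 = 1/256

1/256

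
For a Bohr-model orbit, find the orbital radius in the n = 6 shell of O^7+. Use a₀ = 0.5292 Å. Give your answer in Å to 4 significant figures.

2.381 Å

r_n = n²a₀/Z = 6² × 0.5292 / 8
    = 36 × 0.5292 / 8 = 2.381 Å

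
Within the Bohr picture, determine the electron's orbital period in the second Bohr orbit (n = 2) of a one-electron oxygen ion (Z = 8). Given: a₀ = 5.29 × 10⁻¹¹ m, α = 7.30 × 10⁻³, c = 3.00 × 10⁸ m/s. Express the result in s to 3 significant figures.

1.90 × 10⁻¹⁷ s

r = n²a₀/Z = 2²·5.29 × 10⁻¹¹/8 = 2.65 × 10⁻¹¹ m
v = Zαc/n = 8·0.00730·3.00 × 10⁸/2 = 8.76 × 10⁶ m/s
T = 2πr/v = 1.90 × 10⁻¹⁷ s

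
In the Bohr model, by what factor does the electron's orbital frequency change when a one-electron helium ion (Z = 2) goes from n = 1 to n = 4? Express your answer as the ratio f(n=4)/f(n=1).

1/64

f ∝ Z^2 · n^-3; with Z fixed, f ∝ n^-3.
f(n=4)/f(n=1) = (4/1)^-3 = 1/64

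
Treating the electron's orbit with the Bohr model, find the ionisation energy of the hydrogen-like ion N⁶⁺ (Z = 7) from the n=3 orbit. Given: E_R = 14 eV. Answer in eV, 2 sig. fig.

76 eV

E_n = −E_R·Z²/n² = −14 × 7²/3² eV = -76 eV
Ionisation energy = −E_n = 76 eV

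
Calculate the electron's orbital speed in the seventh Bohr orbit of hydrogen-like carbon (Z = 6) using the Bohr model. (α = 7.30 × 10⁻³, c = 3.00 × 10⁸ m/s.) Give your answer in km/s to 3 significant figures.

v_n = Zαc/n = 6 × 0.00730 × 3.00 × 10⁸ / 7
    = 1880 km/s

1880 km/s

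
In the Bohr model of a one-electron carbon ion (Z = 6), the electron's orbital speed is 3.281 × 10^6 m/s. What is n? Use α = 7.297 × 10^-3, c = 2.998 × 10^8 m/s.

v_n = Zαc/n ⇒ n = Zαc/v = 6 × 0.007297 × 2.998 × 10^8 / 3.281 × 10^6 ≈ 4.00
n = 4

4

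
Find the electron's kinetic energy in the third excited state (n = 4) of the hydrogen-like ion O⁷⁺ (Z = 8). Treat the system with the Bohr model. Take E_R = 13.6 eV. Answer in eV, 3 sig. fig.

54.4 eV

For a Coulomb orbit the virial theorem gives K = −E_n.
E_n = −E_R·Z²/n², so K = E_R·Z²/n² = 13.6 × 8²/4² = 54.4 eV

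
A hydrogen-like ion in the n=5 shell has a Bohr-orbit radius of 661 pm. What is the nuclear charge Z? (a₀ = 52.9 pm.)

r_n = n²a₀/Z ⇒ Z = n²a₀/r = 5² × 52.9 / 661 ≈ 2.00
Z = 2

2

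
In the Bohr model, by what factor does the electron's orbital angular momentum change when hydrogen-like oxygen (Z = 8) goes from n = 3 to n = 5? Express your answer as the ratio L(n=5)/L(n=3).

5/3

L = nℏ depends only on n, so L ∝ n.
L(n=5)/L(n=3) = (5/3)^1 = 5/3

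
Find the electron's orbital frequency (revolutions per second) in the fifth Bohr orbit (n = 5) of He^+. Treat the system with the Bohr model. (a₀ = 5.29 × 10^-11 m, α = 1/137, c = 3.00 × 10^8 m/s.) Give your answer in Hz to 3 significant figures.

2.11 × 10^14 Hz

r = n²a₀/Z = 6.61 × 10^-10 m, v = Zαc/n = 8.76 × 10^5 m/s
f = v/(2πr) = 2.11 × 10^14 Hz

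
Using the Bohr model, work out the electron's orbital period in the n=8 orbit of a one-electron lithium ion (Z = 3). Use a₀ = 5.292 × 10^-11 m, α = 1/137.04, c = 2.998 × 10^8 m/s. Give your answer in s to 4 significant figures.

r = n²a₀/Z = 8²·5.292 × 10^-11/3 = 1.129 × 10^-9 m
v = Zαc/n = 3·0.007297·2.998 × 10^8/8 = 8.204 × 10^5 m/s
T = 2πr/v = 8.647 × 10^-15 s

8.647 × 10^-15 s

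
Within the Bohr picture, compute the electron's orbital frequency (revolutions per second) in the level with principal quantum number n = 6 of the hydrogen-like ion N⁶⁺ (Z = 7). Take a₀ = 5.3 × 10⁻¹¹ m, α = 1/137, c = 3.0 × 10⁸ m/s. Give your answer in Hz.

1.5 × 10¹⁵ Hz

r = n²a₀/Z = 2.7 × 10⁻¹⁰ m, v = Zαc/n = 2.6 × 10⁶ m/s
f = v/(2πr) = 1.5 × 10¹⁵ Hz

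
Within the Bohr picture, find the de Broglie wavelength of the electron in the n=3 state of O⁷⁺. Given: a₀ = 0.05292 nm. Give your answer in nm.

0.1247 nm

The Bohr quantisation condition is nλ = 2πr_n.
r_n = n²a₀/Z = 0.05954 nm
λ = 2πr_n/n = 2π·0.05954/3 = 0.1247 nm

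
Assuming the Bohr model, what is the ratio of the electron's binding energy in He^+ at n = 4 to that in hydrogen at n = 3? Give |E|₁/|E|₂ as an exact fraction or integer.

|E| ∝ Z^2 · n^-2
|E|₁/|E|₂ = (2/1)^2 · (4/3)^-2 = 9/4

9/4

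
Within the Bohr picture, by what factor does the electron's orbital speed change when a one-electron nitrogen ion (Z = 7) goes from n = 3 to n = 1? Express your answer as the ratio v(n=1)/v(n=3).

3

v ∝ Z^1 · n^-1; with Z fixed, v ∝ n^-1.
v(n=1)/v(n=3) = (1/3)^-1 = 3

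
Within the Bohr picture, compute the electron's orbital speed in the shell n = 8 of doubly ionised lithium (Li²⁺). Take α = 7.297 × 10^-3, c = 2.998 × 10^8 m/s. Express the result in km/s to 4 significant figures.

820.4 km/s

v_n = Zαc/n = 3 × 0.007297 × 2.998 × 10^8 / 8
    = 820.4 km/s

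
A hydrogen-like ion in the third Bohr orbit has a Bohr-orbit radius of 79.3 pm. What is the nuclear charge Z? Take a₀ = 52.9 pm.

r_n = n²a₀/Z ⇒ Z = n²a₀/r = 3² × 52.9 / 79.3 ≈ 6.00
Z = 6

6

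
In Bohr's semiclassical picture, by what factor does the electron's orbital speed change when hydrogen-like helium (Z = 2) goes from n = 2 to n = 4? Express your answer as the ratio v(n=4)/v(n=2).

v ∝ Z^1 · n^-1; with Z fixed, v ∝ n^-1.
v(n=4)/v(n=2) = (4/2)^-1 = 1/2

1/2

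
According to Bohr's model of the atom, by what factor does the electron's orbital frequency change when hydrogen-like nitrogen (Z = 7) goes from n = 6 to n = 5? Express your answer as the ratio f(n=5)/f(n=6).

f ∝ Z^2 · n^-3; with Z fixed, f ∝ n^-3.
f(n=5)/f(n=6) = (5/6)^-3 = 216/125

216/125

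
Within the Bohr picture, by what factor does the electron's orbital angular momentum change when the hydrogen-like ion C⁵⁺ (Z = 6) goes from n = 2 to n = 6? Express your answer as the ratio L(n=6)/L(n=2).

3

L = nℏ depends only on n, so L ∝ n.
L(n=6)/L(n=2) = (6/2)^1 = 3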